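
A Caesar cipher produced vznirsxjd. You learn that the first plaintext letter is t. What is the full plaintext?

txlgpqvhb

From the crib: v(21)−t(19)=2, so the shift is 2.
Subtract 2 from each ciphertext letter:
v(21): 21−2=19 → t
z(25): 25−2=23 → x
n(13): 13−2=11 → l
i(8): 8−2=6 → g
r(17): 17−2=15 → p
s(18): 18−2=16 → q
x(23): 23−2=21 → v
j(9): 9−2=7 → h
d(3): 3−2=1 → b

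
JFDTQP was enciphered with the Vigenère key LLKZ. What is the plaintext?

Repeat the key across the ciphertext: LLKZLL
J(9)−L(11): -2≡24 → Y
F(5)−L(11): -6≡20 → U
D(3)−K(10): -7≡19 → T
T(19)−Z(25): -6≡20 → U
Q(16)−L(11): 5 → F
P(15)−L(11): 4 → E

YUTUFE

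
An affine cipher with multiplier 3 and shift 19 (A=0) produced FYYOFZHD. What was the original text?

ETTHECWM

The inverse of 3 mod 26 is 9, since 3·9=27≡1. Apply D(y)=9·(y−19) mod 26:
F(5): 9·(5−19)=-126≡4 → E
Y(24): 9·(24−19)=45≡19 → T
Y(24): 9·(24−19)=45≡19 → T
O(14): 9·(14−19)=-45≡7 → H
F(5): 9·(5−19)=-126≡4 → E
Z(25): 9·(25−19)=54≡2 → C
H(7): 9·(7−19)=-108≡22 → W
D(3): 9·(3−19)=-144≡12 → M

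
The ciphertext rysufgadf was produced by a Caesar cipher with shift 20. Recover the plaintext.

xeyalmgjl

r(17): 17−20=-3≡23 → x
y(24): 24−20=4 → e
s(18): 18−20=-2≡24 → y
u(20): 20−20=0 → a
f(5): 5−20=-15≡11 → l
g(6): 6−20=-14≡12 → m
a(0): 0−20=-20≡6 → g
d(3): 3−20=-17≡9 → j
f(5): 5−20=-15≡11 → l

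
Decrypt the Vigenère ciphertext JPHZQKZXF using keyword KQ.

ZZXJGUPHV

Repeat the key across the ciphertext: KQKQKQKQK
J(9)−K(10): -1≡25 → Z
P(15)−Q(16): -1≡25 → Z
H(7)−K(10): -3≡23 → X
Z(25)−Q(16): 9 → J
Q(16)−K(10): 6 → G
K(10)−Q(16): -6≡20 → U
Z(25)−K(10): 15 → P
X(23)−Q(16): 7 → H
F(5)−K(10): -5≡21 → V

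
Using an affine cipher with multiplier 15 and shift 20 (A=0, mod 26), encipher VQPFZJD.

XALRFZN

V(21): 15·21+20=335≡23 → X
Q(16): 15·16+20=260≡0 → A
P(15): 15·15+20=245≡11 → L
F(5): 15·5+20=95≡17 → R
Z(25): 15·25+20=395≡5 → F
J(9): 15·9+20=155≡25 → Z
D(3): 15·3+20=65≡13 → N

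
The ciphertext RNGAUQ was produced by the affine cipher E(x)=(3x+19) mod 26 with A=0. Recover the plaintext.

IYNLJZ

The inverse of 3 mod 26 is 9, since 3·9=27≡1. Apply D(y)=9·(y−19) mod 26:
R(17): 9·(17−19)=-18≡8 → I
N(13): 9·(13−19)=-54≡24 → Y
G(6): 9·(6−19)=-117≡13 → N
A(0): 9·(0−19)=-171≡11 → L
U(20): 9·(20−19)=9 → J
Q(16): 9·(16−19)=-27≡25 → Z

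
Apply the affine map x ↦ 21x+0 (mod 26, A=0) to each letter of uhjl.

u(20): 21·20+0=420≡4 → e
h(7): 21·7+0=147≡17 → r
j(9): 21·9+0=189≡7 → h
l(11): 21·11+0=231≡23 → x

erhx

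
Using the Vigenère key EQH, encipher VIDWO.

ZYKAE

Repeat the key across the message: EQHEQ
V(21)+E(4): 25 → Z
I(8)+Q(16): 24 → Y
D(3)+H(7): 10 → K
W(22)+E(4): 26≡0 → A
O(14)+Q(16): 30≡4 → E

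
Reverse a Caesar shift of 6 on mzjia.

m(12): 12−6=6 → g
z(25): 25−6=19 → t
j(9): 9−6=3 → d
i(8): 8−6=2 → c
a(0): 0−6=-6≡20 → u

gtdcu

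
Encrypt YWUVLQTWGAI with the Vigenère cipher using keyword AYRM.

Repeat the key across the message: AYRMAYRMAYR
Y(24)+A(0): 24 → Y
W(22)+Y(24): 46≡20 → U
U(20)+R(17): 37≡11 → L
V(21)+M(12): 33≡7 → H
L(11)+A(0): 11 → L
Q(16)+Y(24): 40≡14 → O
T(19)+R(17): 36≡10 → K
W(22)+M(12): 34≡8 → I
G(6)+A(0): 6 → G
A(0)+Y(24): 24 → Y
I(8)+R(17): 25 → Z

YULHLOKIGYZ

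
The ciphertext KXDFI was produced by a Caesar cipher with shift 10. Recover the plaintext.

K(10): 10−10=0 → A
X(23): 23−10=13 → N
D(3): 3−10=-7≡19 → T
F(5): 5−10=-5≡21 → V
I(8): 8−10=-2≡24 → Y

ANTVY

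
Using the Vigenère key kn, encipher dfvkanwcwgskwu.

nsfxkagpgtcxgh

Repeat the key across the message: knknknknknknkn
d(3)+k(10): 13 → n
f(5)+n(13): 18 → s
v(21)+k(10): 31≡5 → f
k(10)+n(13): 23 → x
a(0)+k(10): 10 → k
n(13)+n(13): 26≡0 → a
w(22)+k(10): 32≡6 → g
c(2)+n(13): 15 → p
w(22)+k(10): 32≡6 → g
g(6)+n(13): 19 → t
s(18)+k(10): 28≡2 → c
k(10)+n(13): 23 → x
w(22)+k(10): 32≡6 → g
u(20)+n(13): 33≡7 → h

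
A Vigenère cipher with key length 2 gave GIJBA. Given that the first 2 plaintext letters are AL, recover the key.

GX

Subtract each crib letter from the matching ciphertext letter (mod 26):
G(6)−A(0)=6 → G
I(8)−L(11)=-3≡23 → X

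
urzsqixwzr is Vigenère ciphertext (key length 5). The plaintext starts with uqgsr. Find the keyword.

Subtract each crib letter from the matching ciphertext letter (mod 26):
u(20)−u(20)=0 → a
r(17)−q(16)=1 → b
z(25)−g(6)=19 → t
s(18)−s(18)=0 → a
q(16)−r(17)=-1≡25 → z

abtaz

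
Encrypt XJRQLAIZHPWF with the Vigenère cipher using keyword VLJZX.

Repeat the key across the message: VLJZXVLJZXVL
X(23)+V(21): 44≡18 → S
J(9)+L(11): 20 → U
R(17)+J(9): 26≡0 → A
Q(16)+Z(25): 41≡15 → P
L(11)+X(23): 34≡8 → I
A(0)+V(21): 21 → V
I(8)+L(11): 19 → T
Z(25)+J(9): 34≡8 → I
H(7)+Z(25): 32≡6 → G
P(15)+X(23): 38≡12 → M
W(22)+V(21): 43≡17 → R
F(5)+L(11): 16 → Q

SUAPIVTIGMRQ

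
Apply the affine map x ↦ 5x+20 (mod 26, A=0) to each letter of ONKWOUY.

O(14): 5·14+20=90≡12 → M
N(13): 5·13+20=85≡7 → H
K(10): 5·10+20=70≡18 → S
W(22): 5·22+20=130≡0 → A
O(14): 5·14+20=90≡12 → M
U(20): 5·20+20=120≡16 → Q
Y(24): 5·24+20=140≡10 → K

MHSAMQK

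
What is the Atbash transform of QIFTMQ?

JRUGNJ

Q(16) → J(9)
I(8) → R(17)
F(5) → U(20)
T(19) → G(6)
M(12) → N(13)
Q(16) → J(9)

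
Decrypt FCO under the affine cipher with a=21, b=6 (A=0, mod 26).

The inverse of 21 mod 26 is 5, since 21·5=105≡1. Apply D(y)=5·(y−6) mod 26:
F(5): 5·(5−6)=-5≡21 → V
C(2): 5·(2−6)=-20≡6 → G
O(14): 5·(14−6)=40≡14 → O

VGO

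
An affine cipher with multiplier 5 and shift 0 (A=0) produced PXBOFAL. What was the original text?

DPVIBAX

The inverse of 5 mod 26 is 21, since 5·21=105≡1. Apply D(y)=21·(y−0) mod 26:
P(15): 21·(15−0)=315≡3 → D
X(23): 21·(23−0)=483≡15 → P
B(1): 21·(1−0)=21 → V
O(14): 21·(14−0)=294≡8 → I
F(5): 21·(5−0)=105≡1 → B
A(0): 21·(0−0)=0 → A
L(11): 21·(11−0)=231≡23 → X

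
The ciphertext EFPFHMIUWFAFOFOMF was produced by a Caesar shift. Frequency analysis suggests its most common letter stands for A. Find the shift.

The most frequent ciphertext letter is F (appears 6 times).
F is position 5; A is position 0.
Shift = 5.

5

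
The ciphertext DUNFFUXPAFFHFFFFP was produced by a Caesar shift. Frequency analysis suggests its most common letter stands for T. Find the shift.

12

The most frequent ciphertext letter is F (appears 8 times).
F is position 5; T is position 19.
Shift = -14≡12.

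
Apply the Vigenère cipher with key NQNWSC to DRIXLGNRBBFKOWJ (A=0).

Repeat the key across the message: NQNWSCNQNWSCNQN
D(3)+N(13): 16 → Q
R(17)+Q(16): 33≡7 → H
I(8)+N(13): 21 → V
X(23)+W(22): 45≡19 → T
L(11)+S(18): 29≡3 → D
G(6)+C(2): 8 → I
N(13)+N(13): 26≡0 → A
R(17)+Q(16): 33≡7 → H
B(1)+N(13): 14 → O
B(1)+W(22): 23 → X
F(5)+S(18): 23 → X
K(10)+C(2): 12 → M
O(14)+N(13): 27≡1 → B
W(22)+Q(16): 38≡12 → M
J(9)+N(13): 22 → W

QHVTDIAHOXXMBMW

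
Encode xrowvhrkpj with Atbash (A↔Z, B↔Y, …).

cildesipkq

x(23) → c(2)
r(17) → i(8)
o(14) → l(11)
w(22) → d(3)
v(21) → e(4)
h(7) → s(18)
r(17) → i(8)
k(10) → p(15)
p(15) → k(10)
j(9) → q(16)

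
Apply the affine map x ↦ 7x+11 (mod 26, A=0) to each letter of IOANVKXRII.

PFLYCDQAPP

I(8): 7·8+11=67≡15 → P
O(14): 7·14+11=109≡5 → F
A(0): 7·0+11=11 → L
N(13): 7·13+11=102≡24 → Y
V(21): 7·21+11=158≡2 → C
K(10): 7·10+11=81≡3 → D
X(23): 7·23+11=172≡16 → Q
R(17): 7·17+11=130≡0 → A
I(8): 7·8+11=67≡15 → P
I(8): 7·8+11=67≡15 → P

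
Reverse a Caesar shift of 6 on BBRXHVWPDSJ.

B(1): 1−6=-5≡21 → V
B(1): 1−6=-5≡21 → V
R(17): 17−6=11 → L
X(23): 23−6=17 → R
H(7): 7−6=1 → B
V(21): 21−6=15 → P
W(22): 22−6=16 → Q
P(15): 15−6=9 → J
D(3): 3−6=-3≡23 → X
S(18): 18−6=12 → M
J(9): 9−6=3 → D

VVLRBPQJXMD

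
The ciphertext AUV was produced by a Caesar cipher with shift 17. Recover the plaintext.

A(0): 0−17=-17≡9 → J
U(20): 20−17=3 → D
V(21): 21−17=4 → E

JDE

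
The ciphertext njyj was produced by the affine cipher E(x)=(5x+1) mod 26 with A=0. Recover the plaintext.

The inverse of 5 mod 26 is 21, since 5·21=105≡1. Apply D(y)=21·(y−1) mod 26:
n(13): 21·(13−1)=252≡18 → s
j(9): 21·(9−1)=168≡12 → m
y(24): 21·(24−1)=483≡15 → p
j(9): 21·(9−1)=168≡12 → m

smpm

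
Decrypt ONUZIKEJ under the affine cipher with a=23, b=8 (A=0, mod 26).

The inverse of 23 mod 26 is 17, since 23·17=391≡1. Apply D(y)=17·(y−8) mod 26:
O(14): 17·(14−8)=102≡24 → Y
N(13): 17·(13−8)=85≡7 → H
U(20): 17·(20−8)=204≡22 → W
Z(25): 17·(25−8)=289≡3 → D
I(8): 17·(8−8)=0 → A
K(10): 17·(10−8)=34≡8 → I
E(4): 17·(4−8)=-68≡10 → K
J(9): 17·(9−8)=17 → R

YHWDAIKR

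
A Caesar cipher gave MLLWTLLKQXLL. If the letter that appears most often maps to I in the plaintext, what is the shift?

3

The most frequent ciphertext letter is L (appears 6 times).
L is position 11; I is position 8.
Shift = 3.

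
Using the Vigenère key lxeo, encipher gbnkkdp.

Repeat the key across the message: lxeolxe
g(6)+l(11): 17 → r
b(1)+x(23): 24 → y
n(13)+e(4): 17 → r
k(10)+o(14): 24 → y
k(10)+l(11): 21 → v
d(3)+x(23): 26≡0 → a
p(15)+e(4): 19 → t

ryryvat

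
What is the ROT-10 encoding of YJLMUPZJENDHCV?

Y(24): 24+10=34≡8 → I
J(9): 9+10=19 → T
L(11): 11+10=21 → V
M(12): 12+10=22 → W
U(20): 20+10=30≡4 → E
P(15): 15+10=25 → Z
Z(25): 25+10=35≡9 → J
J(9): 9+10=19 → T
E(4): 4+10=14 → O
N(13): 13+10=23 → X
D(3): 3+10=13 → N
H(7): 7+10=17 → R
C(2): 2+10=12 → M
V(21): 21+10=31≡5 → F

ITVWEZJTOXNRMF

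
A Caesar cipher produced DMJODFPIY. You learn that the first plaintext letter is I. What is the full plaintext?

From the crib: D(3)−I(8)=-5≡21, so the shift is 21.
Subtract 21 from each ciphertext letter:
D(3): 3−21=-18≡8 → I
M(12): 12−21=-9≡17 → R
J(9): 9−21=-12≡14 → O
O(14): 14−21=-7≡19 → T
D(3): 3−21=-18≡8 → I
F(5): 5−21=-16≡10 → K
P(15): 15−21=-6≡20 → U
I(8): 8−21=-13≡13 → N
Y(24): 24−21=3 → D

IROTIKUND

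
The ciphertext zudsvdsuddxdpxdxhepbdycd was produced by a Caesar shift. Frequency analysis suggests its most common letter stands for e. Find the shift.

The most frequent ciphertext letter is d (appears 8 times).
d is position 3; e is position 4.
Shift = -1≡25.

25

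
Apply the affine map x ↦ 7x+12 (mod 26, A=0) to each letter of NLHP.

ZLJN

N(13): 7·13+12=103≡25 → Z
L(11): 7·11+12=89≡11 → L
H(7): 7·7+12=61≡9 → J
P(15): 7·15+12=117≡13 → N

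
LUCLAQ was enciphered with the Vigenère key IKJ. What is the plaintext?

DKTDQH

Repeat the key across the ciphertext: IKJIKJ
L(11)−I(8): 3 → D
U(20)−K(10): 10 → K
C(2)−J(9): -7≡19 → T
L(11)−I(8): 3 → D
A(0)−K(10): -10≡16 → Q
Q(16)−J(9): 7 → H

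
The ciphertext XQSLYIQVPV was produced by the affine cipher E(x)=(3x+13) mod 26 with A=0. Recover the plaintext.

The inverse of 3 mod 26 is 9, since 3·9=27≡1. Apply D(y)=9·(y−13) mod 26:
X(23): 9·(23−13)=90≡12 → M
Q(16): 9·(16−13)=27≡1 → B
S(18): 9·(18−13)=45≡19 → T
L(11): 9·(11−13)=-18≡8 → I
Y(24): 9·(24−13)=99≡21 → V
I(8): 9·(8−13)=-45≡7 → H
Q(16): 9·(16−13)=27≡1 → B
V(21): 9·(21−13)=72≡20 → U
P(15): 9·(15−13)=18 → S
V(21): 9·(21−13)=72≡20 → U

MBTIVHBUSU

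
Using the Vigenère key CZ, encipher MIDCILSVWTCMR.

OHFBKKUUYSELT

Repeat the key across the message: CZCZCZCZCZCZC
M(12)+C(2): 14 → O
I(8)+Z(25): 33≡7 → H
D(3)+C(2): 5 → F
C(2)+Z(25): 27≡1 → B
I(8)+C(2): 10 → K
L(11)+Z(25): 36≡10 → K
S(18)+C(2): 20 → U
V(21)+Z(25): 46≡20 → U
W(22)+C(2): 24 → Y
T(19)+Z(25): 44≡18 → S
C(2)+C(2): 4 → E
M(12)+Z(25): 37≡11 → L
R(17)+C(2): 19 → T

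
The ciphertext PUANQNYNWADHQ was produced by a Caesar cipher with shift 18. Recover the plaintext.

XCIVYVGVEILPY

P(15): 15−18=-3≡23 → X
U(20): 20−18=2 → C
A(0): 0−18=-18≡8 → I
N(13): 13−18=-5≡21 → V
Q(16): 16−18=-2≡24 → Y
N(13): 13−18=-5≡21 → V
Y(24): 24−18=6 → G
N(13): 13−18=-5≡21 → V
W(22): 22−18=4 → E
A(0): 0−18=-18≡8 → I
D(3): 3−18=-15≡11 → L
H(7): 7−18=-11≡15 → P
Q(16): 16−18=-2≡24 → Y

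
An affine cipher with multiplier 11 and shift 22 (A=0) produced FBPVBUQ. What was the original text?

PRXHROQ

The inverse of 11 mod 26 is 19, since 11·19=209≡1. Apply D(y)=19·(y−22) mod 26:
F(5): 19·(5−22)=-323≡15 → P
B(1): 19·(1−22)=-399≡17 → R
P(15): 19·(15−22)=-133≡23 → X
V(21): 19·(21−22)=-19≡7 → H
B(1): 19·(1−22)=-399≡17 → R
U(20): 19·(20−22)=-38≡14 → O
Q(16): 19·(16−22)=-114≡16 → Q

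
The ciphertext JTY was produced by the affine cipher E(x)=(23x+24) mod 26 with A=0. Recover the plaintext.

FTA

The inverse of 23 mod 26 is 17, since 23·17=391≡1. Apply D(y)=17·(y−24) mod 26:
J(9): 17·(9−24)=-255≡5 → F
T(19): 17·(19−24)=-85≡19 → T
Y(24): 17·(24−24)=0 → A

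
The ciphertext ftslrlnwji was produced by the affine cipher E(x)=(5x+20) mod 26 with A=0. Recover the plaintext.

xfktptjqdi

The inverse of 5 mod 26 is 21, since 5·21=105≡1. Apply D(y)=21·(y−20) mod 26:
f(5): 21·(5−20)=-315≡23 → x
t(19): 21·(19−20)=-21≡5 → f
s(18): 21·(18−20)=-42≡10 → k
l(11): 21·(11−20)=-189≡19 → t
r(17): 21·(17−20)=-63≡15 → p
l(11): 21·(11−20)=-189≡19 → t
n(13): 21·(13−20)=-147≡9 → j
w(22): 21·(22−20)=42≡16 → q
j(9): 21·(9−20)=-231≡3 → d
i(8): 21·(8−20)=-252≡8 → i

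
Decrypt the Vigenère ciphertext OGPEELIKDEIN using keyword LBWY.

Repeat the key across the ciphertext: LBWYLBWYLBWY
O(14)−L(11): 3 → D
G(6)−B(1): 5 → F
P(15)−W(22): -7≡19 → T
E(4)−Y(24): -20≡6 → G
E(4)−L(11): -7≡19 → T
L(11)−B(1): 10 → K
I(8)−W(22): -14≡12 → M
K(10)−Y(24): -14≡12 → M
D(3)−L(11): -8≡18 → S
E(4)−B(1): 3 → D
I(8)−W(22): -14≡12 → M
N(13)−Y(24): -11≡15 → P

DFTGTKMMSDMP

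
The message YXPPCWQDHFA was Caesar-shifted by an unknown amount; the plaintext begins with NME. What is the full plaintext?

From the crib: Y(24)−N(13)=11, so the shift is 11.
Subtract 11 from each ciphertext letter:
Y(24): 24−11=13 → N
X(23): 23−11=12 → M
P(15): 15−11=4 → E
P(15): 15−11=4 → E
C(2): 2−11=-9≡17 → R
W(22): 22−11=11 → L
Q(16): 16−11=5 → F
D(3): 3−11=-8≡18 → S
H(7): 7−11=-4≡22 → W
F(5): 5−11=-6≡20 → U
A(0): 0−11=-11≡15 → P

NMEERLFSWUP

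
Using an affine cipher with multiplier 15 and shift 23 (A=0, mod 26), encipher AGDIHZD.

A(0): 15·0+23=23 → X
G(6): 15·6+23=113≡9 → J
D(3): 15·3+23=68≡16 → Q
I(8): 15·8+23=143≡13 → N
H(7): 15·7+23=128≡24 → Y
Z(25): 15·25+23=398≡8 → I
D(3): 15·3+23=68≡16 → Q

XJQNYIQ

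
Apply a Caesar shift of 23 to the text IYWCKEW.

FVTZHBT

I(8): 8+23=31≡5 → F
Y(24): 24+23=47≡21 → V
W(22): 22+23=45≡19 → T
C(2): 2+23=25 → Z
K(10): 10+23=33≡7 → H
E(4): 4+23=27≡1 → B
W(22): 22+23=45≡19 → T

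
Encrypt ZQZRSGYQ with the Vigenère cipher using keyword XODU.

WECLPUBK

Repeat the key across the message: XODUXODU
Z(25)+X(23): 48≡22 → W
Q(16)+O(14): 30≡4 → E
Z(25)+D(3): 28≡2 → C
R(17)+U(20): 37≡11 → L
S(18)+X(23): 41≡15 → P
G(6)+O(14): 20 → U
Y(24)+D(3): 27≡1 → B
Q(16)+U(20): 36≡10 → K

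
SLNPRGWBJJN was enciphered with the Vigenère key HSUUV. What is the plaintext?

LTTVWZEHPOG

Repeat the key across the ciphertext: HSUUVHSUUVH
S(18)−H(7): 11 → L
L(11)−S(18): -7≡19 → T
N(13)−U(20): -7≡19 → T
P(15)−U(20): -5≡21 → V
R(17)−V(21): -4≡22 → W
G(6)−H(7): -1≡25 → Z
W(22)−S(18): 4 → E
B(1)−U(20): -19≡7 → H
J(9)−U(20): -11≡15 → P
J(9)−V(21): -12≡14 → O
N(13)−H(7): 6 → G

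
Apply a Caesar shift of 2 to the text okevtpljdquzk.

qmgxvrnlfswbm

o(14): 14+2=16 → q
k(10): 10+2=12 → m
e(4): 4+2=6 → g
v(21): 21+2=23 → x
t(19): 19+2=21 → v
p(15): 15+2=17 → r
l(11): 11+2=13 → n
j(9): 9+2=11 → l
d(3): 3+2=5 → f
q(16): 16+2=18 → s
u(20): 20+2=22 → w
z(25): 25+2=27≡1 → b
k(10): 10+2=12 → m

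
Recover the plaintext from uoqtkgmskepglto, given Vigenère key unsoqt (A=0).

Repeat the key across the ciphertext: unsoqtunsoqtuns
u(20)−u(20): 0 → a
o(14)−n(13): 1 → b
q(16)−s(18): -2≡24 → y
t(19)−o(14): 5 → f
k(10)−q(16): -6≡20 → u
g(6)−t(19): -13≡13 → n
m(12)−u(20): -8≡18 → s
s(18)−n(13): 5 → f
k(10)−s(18): -8≡18 → s
e(4)−o(14): -10≡16 → q
p(15)−q(16): -1≡25 → z
g(6)−t(19): -13≡13 → n
l(11)−u(20): -9≡17 → r
t(19)−n(13): 6 → g
o(14)−s(18): -4≡22 → w

abyfunsfsqznrgw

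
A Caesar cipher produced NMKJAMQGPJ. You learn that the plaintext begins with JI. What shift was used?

From the crib: N(13)−J(9)=4, so the shift is 4.

4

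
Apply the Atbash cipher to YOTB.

Y(24) → B(1)
O(14) → L(11)
T(19) → G(6)
B(1) → Y(24)

BLGY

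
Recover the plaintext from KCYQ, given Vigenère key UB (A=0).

QBEP

Repeat the key across the ciphertext: UBUB
K(10)−U(20): -10≡16 → Q
C(2)−B(1): 1 → B
Y(24)−U(20): 4 → E
Q(16)−B(1): 15 → P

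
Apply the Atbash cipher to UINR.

FRMI

U(20) → F(5)
I(8) → R(17)
N(13) → M(12)
R(17) → I(8)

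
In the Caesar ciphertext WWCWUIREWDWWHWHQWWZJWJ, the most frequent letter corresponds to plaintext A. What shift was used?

The most frequent ciphertext letter is W (appears 10 times).
W is position 22; A is position 0.
Shift = 22.

22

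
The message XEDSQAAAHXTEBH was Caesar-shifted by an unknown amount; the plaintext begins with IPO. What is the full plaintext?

From the crib: X(23)−I(8)=15, so the shift is 15.
Subtract 15 from each ciphertext letter:
X(23): 23−15=8 → I
E(4): 4−15=-11≡15 → P
D(3): 3−15=-12≡14 → O
S(18): 18−15=3 → D
Q(16): 16−15=1 → B
A(0): 0−15=-15≡11 → L
A(0): 0−15=-15≡11 → L
A(0): 0−15=-15≡11 → L
H(7): 7−15=-8≡18 → S
X(23): 23−15=8 → I
T(19): 19−15=4 → E
E(4): 4−15=-11≡15 → P
B(1): 1−15=-14≡12 → M
H(7): 7−15=-8≡18 → S

IPODBLLLSIEPMS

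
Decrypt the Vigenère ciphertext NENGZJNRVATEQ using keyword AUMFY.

NKBBBJTFQCTKE

Repeat the key across the ciphertext: AUMFYAUMFYAUM
N(13)−A(0): 13 → N
E(4)−U(20): -16≡10 → K
N(13)−M(12): 1 → B
G(6)−F(5): 1 → B
Z(25)−Y(24): 1 → B
J(9)−A(0): 9 → J
N(13)−U(20): -7≡19 → T
R(17)−M(12): 5 → F
V(21)−F(5): 16 → Q
A(0)−Y(24): -24≡2 → C
T(19)−A(0): 19 → T
E(4)−U(20): -16≡10 → K
Q(16)−M(12): 4 → E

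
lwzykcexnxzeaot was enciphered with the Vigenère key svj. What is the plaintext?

tbqgptmcefevitk

Repeat the key across the ciphertext: svjsvjsvjsvjsvj
l(11)−s(18): -7≡19 → t
w(22)−v(21): 1 → b
z(25)−j(9): 16 → q
y(24)−s(18): 6 → g
k(10)−v(21): -11≡15 → p
c(2)−j(9): -7≡19 → t
e(4)−s(18): -14≡12 → m
x(23)−v(21): 2 → c
n(13)−j(9): 4 → e
x(23)−s(18): 5 → f
z(25)−v(21): 4 → e
e(4)−j(9): -5≡21 → v
a(0)−s(18): -18≡8 → i
o(14)−v(21): -7≡19 → t
t(19)−j(9): 10 → k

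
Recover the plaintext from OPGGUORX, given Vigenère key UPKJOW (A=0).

UAWXGSXI

Repeat the key across the ciphertext: UPKJOWUP
O(14)−U(20): -6≡20 → U
P(15)−P(15): 0 → A
G(6)−K(10): -4≡22 → W
G(6)−J(9): -3≡23 → X
U(20)−O(14): 6 → G
O(14)−W(22): -8≡18 → S
R(17)−U(20): -3≡23 → X
X(23)−P(15): 8 → I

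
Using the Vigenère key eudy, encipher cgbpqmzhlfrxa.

Repeat the key across the message: eudyeudyeudye
c(2)+e(4): 6 → g
g(6)+u(20): 26≡0 → a
b(1)+d(3): 4 → e
p(15)+y(24): 39≡13 → n
q(16)+e(4): 20 → u
m(12)+u(20): 32≡6 → g
z(25)+d(3): 28≡2 → c
h(7)+y(24): 31≡5 → f
l(11)+e(4): 15 → p
f(5)+u(20): 25 → z
r(17)+d(3): 20 → u
x(23)+y(24): 47≡21 → v
a(0)+e(4): 4 → e

gaenugcfpzuve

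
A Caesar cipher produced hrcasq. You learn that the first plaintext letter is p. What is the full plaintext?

From the crib: h(7)−p(15)=-8≡18, so the shift is 18.
Subtract 18 from each ciphertext letter:
h(7): 7−18=-11≡15 → p
r(17): 17−18=-1≡25 → z
c(2): 2−18=-16≡10 → k
a(0): 0−18=-18≡8 → i
s(18): 18−18=0 → a
q(16): 16−18=-2≡24 → y

pzkiay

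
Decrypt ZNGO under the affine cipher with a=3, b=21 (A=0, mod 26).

The inverse of 3 mod 26 is 9, since 3·9=27≡1. Apply D(y)=9·(y−21) mod 26:
Z(25): 9·(25−21)=36≡10 → K
N(13): 9·(13−21)=-72≡6 → G
G(6): 9·(6−21)=-135≡21 → V
O(14): 9·(14−21)=-63≡15 → P

KGVP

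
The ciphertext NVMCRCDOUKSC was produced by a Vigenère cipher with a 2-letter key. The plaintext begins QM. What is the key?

Subtract each crib letter from the matching ciphertext letter (mod 26):
N(13)−Q(16)=-3≡23 → X
V(21)−M(12)=9 → J

XJ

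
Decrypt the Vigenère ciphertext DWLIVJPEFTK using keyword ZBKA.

Repeat the key across the ciphertext: ZBKAZBKAZBK
D(3)−Z(25): -22≡4 → E
W(22)−B(1): 21 → V
L(11)−K(10): 1 → B
I(8)−A(0): 8 → I
V(21)−Z(25): -4≡22 → W
J(9)−B(1): 8 → I
P(15)−K(10): 5 → F
E(4)−A(0): 4 → E
F(5)−Z(25): -20≡6 → G
T(19)−B(1): 18 → S
K(10)−K(10): 0 → A

EVBIWIFEGSA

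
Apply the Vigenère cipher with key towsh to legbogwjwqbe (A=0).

Repeat the key across the message: towshtowshto
l(11)+t(19): 30≡4 → e
e(4)+o(14): 18 → s
g(6)+w(22): 28≡2 → c
b(1)+s(18): 19 → t
o(14)+h(7): 21 → v
g(6)+t(19): 25 → z
w(22)+o(14): 36≡10 → k
j(9)+w(22): 31≡5 → f
w(22)+s(18): 40≡14 → o
q(16)+h(7): 23 → x
b(1)+t(19): 20 → u
e(4)+o(14): 18 → s

esctvzkfoxus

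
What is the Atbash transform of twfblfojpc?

t(19) → g(6)
w(22) → d(3)
f(5) → u(20)
b(1) → y(24)
l(11) → o(14)
f(5) → u(20)
o(14) → l(11)
j(9) → q(16)
p(15) → k(10)
c(2) → x(23)

gduyoulqkx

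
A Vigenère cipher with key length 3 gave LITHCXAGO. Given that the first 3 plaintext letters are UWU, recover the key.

RMZ

Subtract each crib letter from the matching ciphertext letter (mod 26):
L(11)−U(20)=-9≡17 → R
I(8)−W(22)=-14≡12 → M
T(19)−U(20)=-1≡25 → Z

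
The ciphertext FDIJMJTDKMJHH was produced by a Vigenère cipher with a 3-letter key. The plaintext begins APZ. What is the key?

Subtract each crib letter from the matching ciphertext letter (mod 26):
F(5)−A(0)=5 → F
D(3)−P(15)=-12≡14 → O
I(8)−Z(25)=-17≡9 → J

FOJ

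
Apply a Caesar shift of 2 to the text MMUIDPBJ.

OOWKFRDL

M(12): 12+2=14 → O
M(12): 12+2=14 → O
U(20): 20+2=22 → W
I(8): 8+2=10 → K
D(3): 3+2=5 → F
P(15): 15+2=17 → R
B(1): 1+2=3 → D
J(9): 9+2=11 → L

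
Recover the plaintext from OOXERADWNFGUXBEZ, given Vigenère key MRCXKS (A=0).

CXVHHIRFLIWCLKCC

Repeat the key across the ciphertext: MRCXKSMRCXKSMRCX
O(14)−M(12): 2 → C
O(14)−R(17): -3≡23 → X
X(23)−C(2): 21 → V
E(4)−X(23): -19≡7 → H
R(17)−K(10): 7 → H
A(0)−S(18): -18≡8 → I
D(3)−M(12): -9≡17 → R
W(22)−R(17): 5 → F
N(13)−C(2): 11 → L
F(5)−X(23): -18≡8 → I
G(6)−K(10): -4≡22 → W
U(20)−S(18): 2 → C
X(23)−M(12): 11 → L
B(1)−R(17): -16≡10 → K
E(4)−C(2): 2 → C
Z(25)−X(23): 2 → C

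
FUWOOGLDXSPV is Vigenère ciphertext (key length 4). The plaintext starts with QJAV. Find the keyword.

Subtract each crib letter from the matching ciphertext letter (mod 26):
F(5)−Q(16)=-11≡15 → P
U(20)−J(9)=11 → L
W(22)−A(0)=22 → W
O(14)−V(21)=-7≡19 → T

PLWT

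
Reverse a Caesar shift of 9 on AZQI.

RQHZ

A(0): 0−9=-9≡17 → R
Z(25): 25−9=16 → Q
Q(16): 16−9=7 → H
I(8): 8−9=-1≡25 → Z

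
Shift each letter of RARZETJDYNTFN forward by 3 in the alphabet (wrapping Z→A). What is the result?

R(17): 17+3=20 → U
A(0): 0+3=3 → D
R(17): 17+3=20 → U
Z(25): 25+3=28≡2 → C
E(4): 4+3=7 → H
T(19): 19+3=22 → W
J(9): 9+3=12 → M
D(3): 3+3=6 → G
Y(24): 24+3=27≡1 → B
N(13): 13+3=16 → Q
T(19): 19+3=22 → W
F(5): 5+3=8 → I
N(13): 13+3=16 → Q

UDUCHWMGBQWIQ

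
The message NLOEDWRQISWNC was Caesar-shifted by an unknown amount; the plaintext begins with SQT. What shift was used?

21

From the crib: N(13)−S(18)=-5≡21, so the shift is 21.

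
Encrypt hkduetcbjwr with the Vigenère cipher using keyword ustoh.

bcwilnuuxdl

Repeat the key across the message: ustohustohu
h(7)+u(20): 27≡1 → b
k(10)+s(18): 28≡2 → c
d(3)+t(19): 22 → w
u(20)+o(14): 34≡8 → i
e(4)+h(7): 11 → l
t(19)+u(20): 39≡13 → n
c(2)+s(18): 20 → u
b(1)+t(19): 20 → u
j(9)+o(14): 23 → x
w(22)+h(7): 29≡3 → d
r(17)+u(20): 37≡11 → l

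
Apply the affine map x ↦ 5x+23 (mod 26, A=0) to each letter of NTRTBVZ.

KOEOCYS

N(13): 5·13+23=88≡10 → K
T(19): 5·19+23=118≡14 → O
R(17): 5·17+23=108≡4 → E
T(19): 5·19+23=118≡14 → O
B(1): 5·1+23=28≡2 → C
V(21): 5·21+23=128≡24 → Y
Z(25): 5·25+23=148≡18 → S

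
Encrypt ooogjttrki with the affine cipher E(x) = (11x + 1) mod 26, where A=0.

zzzpwccghl

o(14): 11·14+1=155≡25 → z
o(14): 11·14+1=155≡25 → z
o(14): 11·14+1=155≡25 → z
g(6): 11·6+1=67≡15 → p
j(9): 11·9+1=100≡22 → w
t(19): 11·19+1=210≡2 → c
t(19): 11·19+1=210≡2 → c
r(17): 11·17+1=188≡6 → g
k(10): 11·10+1=111≡7 → h
i(8): 11·8+1=89≡11 → l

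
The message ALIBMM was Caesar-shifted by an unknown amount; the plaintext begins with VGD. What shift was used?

From the crib: A(0)−V(21)=-21≡5, so the shift is 5.

5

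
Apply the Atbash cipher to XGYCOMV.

CTBXLNE

X(23) → C(2)
G(6) → T(19)
Y(24) → B(1)
C(2) → X(23)
O(14) → L(11)
M(12) → N(13)
V(21) → E(4)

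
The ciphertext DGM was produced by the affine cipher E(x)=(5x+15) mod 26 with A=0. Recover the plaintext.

ITP

The inverse of 5 mod 26 is 21, since 5·21=105≡1. Apply D(y)=21·(y−15) mod 26:
D(3): 21·(3−15)=-252≡8 → I
G(6): 21·(6−15)=-189≡19 → T
M(12): 21·(12−15)=-63≡15 → P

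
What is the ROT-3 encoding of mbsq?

pevt

m(12): 12+3=15 → p
b(1): 1+3=4 → e
s(18): 18+3=21 → v
q(16): 16+3=19 → t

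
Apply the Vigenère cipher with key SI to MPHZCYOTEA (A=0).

Repeat the key across the message: SISISISISI
M(12)+S(18): 30≡4 → E
P(15)+I(8): 23 → X
H(7)+S(18): 25 → Z
Z(25)+I(8): 33≡7 → H
C(2)+S(18): 20 → U
Y(24)+I(8): 32≡6 → G
O(14)+S(18): 32≡6 → G
T(19)+I(8): 27≡1 → B
E(4)+S(18): 22 → W
A(0)+I(8): 8 → I

EXZHUGGBWI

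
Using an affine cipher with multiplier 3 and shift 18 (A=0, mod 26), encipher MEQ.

CEO

M(12): 3·12+18=54≡2 → C
E(4): 3·4+18=30≡4 → E
Q(16): 3·16+18=66≡14 → O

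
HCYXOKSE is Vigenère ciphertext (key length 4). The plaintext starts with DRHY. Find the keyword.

ELRZ

Subtract each crib letter from the matching ciphertext letter (mod 26):
H(7)−D(3)=4 → E
C(2)−R(17)=-15≡11 → L
Y(24)−H(7)=17 → R
X(23)−Y(24)=-1≡25 → Z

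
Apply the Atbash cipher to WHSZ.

DSHA

W(22) → D(3)
H(7) → S(18)
S(18) → H(7)
Z(25) → A(0)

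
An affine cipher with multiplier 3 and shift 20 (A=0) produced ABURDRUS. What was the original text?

The inverse of 3 mod 26 is 9, since 3·9=27≡1. Apply D(y)=9·(y−20) mod 26:
A(0): 9·(0−20)=-180≡2 → C
B(1): 9·(1−20)=-171≡11 → L
U(20): 9·(20−20)=0 → A
R(17): 9·(17−20)=-27≡25 → Z
D(3): 9·(3−20)=-153≡3 → D
R(17): 9·(17−20)=-27≡25 → Z
U(20): 9·(20−20)=0 → A
S(18): 9·(18−20)=-18≡8 → I

CLAZDZAI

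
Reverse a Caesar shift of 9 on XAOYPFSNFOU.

X(23): 23−9=14 → O
A(0): 0−9=-9≡17 → R
O(14): 14−9=5 → F
Y(24): 24−9=15 → P
P(15): 15−9=6 → G
F(5): 5−9=-4≡22 → W
S(18): 18−9=9 → J
N(13): 13−9=4 → E
F(5): 5−9=-4≡22 → W
O(14): 14−9=5 → F
U(20): 20−9=11 → L

ORFPGWJEWFL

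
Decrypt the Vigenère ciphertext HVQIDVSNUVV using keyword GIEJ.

Repeat the key across the ciphertext: GIEJGIEJGIE
H(7)−G(6): 1 → B
V(21)−I(8): 13 → N
Q(16)−E(4): 12 → M
I(8)−J(9): -1≡25 → Z
D(3)−G(6): -3≡23 → X
V(21)−I(8): 13 → N
S(18)−E(4): 14 → O
N(13)−J(9): 4 → E
U(20)−G(6): 14 → O
V(21)−I(8): 13 → N
V(21)−E(4): 17 → R

BNMZXNOEONR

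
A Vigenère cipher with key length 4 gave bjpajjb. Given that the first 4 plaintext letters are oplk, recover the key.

nueq

Subtract each crib letter from the matching ciphertext letter (mod 26):
b(1)−o(14)=-13≡13 → n
j(9)−p(15)=-6≡20 → u
p(15)−l(11)=4 → e
a(0)−k(10)=-10≡16 → q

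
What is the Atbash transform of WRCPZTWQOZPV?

W(22) → D(3)
R(17) → I(8)
C(2) → X(23)
P(15) → K(10)
Z(25) → A(0)
T(19) → G(6)
W(22) → D(3)
Q(16) → J(9)
O(14) → L(11)
Z(25) → A(0)
P(15) → K(10)
V(21) → E(4)

DIXKAGDJLAKE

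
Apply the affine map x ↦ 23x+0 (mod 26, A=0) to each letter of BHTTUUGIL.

XFVVSSICT

B(1): 23·1+0=23 → X
H(7): 23·7+0=161≡5 → F
T(19): 23·19+0=437≡21 → V
T(19): 23·19+0=437≡21 → V
U(20): 23·20+0=460≡18 → S
U(20): 23·20+0=460≡18 → S
G(6): 23·6+0=138≡8 → I
I(8): 23·8+0=184≡2 → C
L(11): 23·11+0=253≡19 → T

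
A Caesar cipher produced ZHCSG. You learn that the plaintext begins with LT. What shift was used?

14

From the crib: Z(25)−L(11)=14, so the shift is 14.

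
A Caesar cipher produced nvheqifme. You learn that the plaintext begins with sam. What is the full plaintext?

samjvnkrj

From the crib: n(13)−s(18)=-5≡21, so the shift is 21.
Subtract 21 from each ciphertext letter:
n(13): 13−21=-8≡18 → s
v(21): 21−21=0 → a
h(7): 7−21=-14≡12 → m
e(4): 4−21=-17≡9 → j
q(16): 16−21=-5≡21 → v
i(8): 8−21=-13≡13 → n
f(5): 5−21=-16≡10 → k
m(12): 12−21=-9≡17 → r
e(4): 4−21=-17≡9 → j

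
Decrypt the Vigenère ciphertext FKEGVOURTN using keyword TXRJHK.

MNNXOEBUCE

Repeat the key across the ciphertext: TXRJHKTXRJ
F(5)−T(19): -14≡12 → M
K(10)−X(23): -13≡13 → N
E(4)−R(17): -13≡13 → N
G(6)−J(9): -3≡23 → X
V(21)−H(7): 14 → O
O(14)−K(10): 4 → E
U(20)−T(19): 1 → B
R(17)−X(23): -6≡20 → U
T(19)−R(17): 2 → C
N(13)−J(9): 4 → E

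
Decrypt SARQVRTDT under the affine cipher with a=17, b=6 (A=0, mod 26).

The inverse of 17 mod 26 is 23, since 17·23=391≡1. Apply D(y)=23·(y−6) mod 26:
S(18): 23·(18−6)=276≡16 → Q
A(0): 23·(0−6)=-138≡18 → S
R(17): 23·(17−6)=253≡19 → T
Q(16): 23·(16−6)=230≡22 → W
V(21): 23·(21−6)=345≡7 → H
R(17): 23·(17−6)=253≡19 → T
T(19): 23·(19−6)=299≡13 → N
D(3): 23·(3−6)=-69≡9 → J
T(19): 23·(19−6)=299≡13 → N

QSTWHTNJN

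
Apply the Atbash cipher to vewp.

v(21) → e(4)
e(4) → v(21)
w(22) → d(3)
p(15) → k(10)

evdk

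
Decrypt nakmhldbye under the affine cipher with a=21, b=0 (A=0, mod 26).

The inverse of 21 mod 26 is 5, since 21·5=105≡1. Apply D(y)=5·(y−0) mod 26:
n(13): 5·(13−0)=65≡13 → n
a(0): 5·(0−0)=0 → a
k(10): 5·(10−0)=50≡24 → y
m(12): 5·(12−0)=60≡8 → i
h(7): 5·(7−0)=35≡9 → j
l(11): 5·(11−0)=55≡3 → d
d(3): 5·(3−0)=15 → p
b(1): 5·(1−0)=5 → f
y(24): 5·(24−0)=120≡16 → q
e(4): 5·(4−0)=20 → u

nayijdpfqu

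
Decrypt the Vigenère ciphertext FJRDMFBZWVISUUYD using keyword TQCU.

Repeat the key across the ciphertext: TQCUTQCUTQCUTQCU
F(5)−T(19): -14≡12 → M
J(9)−Q(16): -7≡19 → T
R(17)−C(2): 15 → P
D(3)−U(20): -17≡9 → J
M(12)−T(19): -7≡19 → T
F(5)−Q(16): -11≡15 → P
B(1)−C(2): -1≡25 → Z
Z(25)−U(20): 5 → F
W(22)−T(19): 3 → D
V(21)−Q(16): 5 → F
I(8)−C(2): 6 → G
S(18)−U(20): -2≡24 → Y
U(20)−T(19): 1 → B
U(20)−Q(16): 4 → E
Y(24)−C(2): 22 → W
D(3)−U(20): -17≡9 → J

MTPJTPZFDFGYBEWJ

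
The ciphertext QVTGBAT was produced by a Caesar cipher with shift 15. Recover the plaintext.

BGERMLE

Q(16): 16−15=1 → B
V(21): 21−15=6 → G
T(19): 19−15=4 → E
G(6): 6−15=-9≡17 → R
B(1): 1−15=-14≡12 → M
A(0): 0−15=-15≡11 → L
T(19): 19−15=4 → E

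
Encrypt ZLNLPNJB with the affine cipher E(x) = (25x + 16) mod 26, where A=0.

Z(25): 25·25+16=641≡17 → R
L(11): 25·11+16=291≡5 → F
N(13): 25·13+16=341≡3 → D
L(11): 25·11+16=291≡5 → F
P(15): 25·15+16=391≡1 → B
N(13): 25·13+16=341≡3 → D
J(9): 25·9+16=241≡7 → H
B(1): 25·1+16=41≡15 → P

RFDFBDHP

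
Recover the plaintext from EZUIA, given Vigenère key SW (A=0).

MDCMI

Repeat the key across the ciphertext: SWSWS
E(4)−S(18): -14≡12 → M
Z(25)−W(22): 3 → D
U(20)−S(18): 2 → C
I(8)−W(22): -14≡12 → M
A(0)−S(18): -18≡8 → I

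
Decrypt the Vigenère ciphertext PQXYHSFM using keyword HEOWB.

IMJCGLBY

Repeat the key across the ciphertext: HEOWBHEO
P(15)−H(7): 8 → I
Q(16)−E(4): 12 → M
X(23)−O(14): 9 → J
Y(24)−W(22): 2 → C
H(7)−B(1): 6 → G
S(18)−H(7): 11 → L
F(5)−E(4): 1 → B
M(12)−O(14): -2≡24 → Y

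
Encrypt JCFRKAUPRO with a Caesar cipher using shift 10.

TMPBUKEZBY

J(9): 9+10=19 → T
C(2): 2+10=12 → M
F(5): 5+10=15 → P
R(17): 17+10=27≡1 → B
K(10): 10+10=20 → U
A(0): 0+10=10 → K
U(20): 20+10=30≡4 → E
P(15): 15+10=25 → Z
R(17): 17+10=27≡1 → B
O(14): 14+10=24 → Y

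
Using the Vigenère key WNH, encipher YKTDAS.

Repeat the key across the message: WNHWNH
Y(24)+W(22): 46≡20 → U
K(10)+N(13): 23 → X
T(19)+H(7): 26≡0 → A
D(3)+W(22): 25 → Z
A(0)+N(13): 13 → N
S(18)+H(7): 25 → Z

UXAZNZ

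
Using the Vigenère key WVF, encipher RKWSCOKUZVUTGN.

Repeat the key across the message: WVFWVFWVFWVFWV
R(17)+W(22): 39≡13 → N
K(10)+V(21): 31≡5 → F
W(22)+F(5): 27≡1 → B
S(18)+W(22): 40≡14 → O
C(2)+V(21): 23 → X
O(14)+F(5): 19 → T
K(10)+W(22): 32≡6 → G
U(20)+V(21): 41≡15 → P
Z(25)+F(5): 30≡4 → E
V(21)+W(22): 43≡17 → R
U(20)+V(21): 41≡15 → P
T(19)+F(5): 24 → Y
G(6)+W(22): 28≡2 → C
N(13)+V(21): 34≡8 → I

NFBOXTGPERPYCI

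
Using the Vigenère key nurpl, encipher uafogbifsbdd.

Repeat the key across the message: nurplnurplnu
u(20)+n(13): 33≡7 → h
a(0)+u(20): 20 → u
f(5)+r(17): 22 → w
o(14)+p(15): 29≡3 → d
g(6)+l(11): 17 → r
b(1)+n(13): 14 → o
i(8)+u(20): 28≡2 → c
f(5)+r(17): 22 → w
s(18)+p(15): 33≡7 → h
b(1)+l(11): 12 → m
d(3)+n(13): 16 → q
d(3)+u(20): 23 → x

huwdrocwhmqx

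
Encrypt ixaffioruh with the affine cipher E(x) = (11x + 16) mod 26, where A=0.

ajqttaovcp

i(8): 11·8+16=104≡0 → a
x(23): 11·23+16=269≡9 → j
a(0): 11·0+16=16 → q
f(5): 11·5+16=71≡19 → t
f(5): 11·5+16=71≡19 → t
i(8): 11·8+16=104≡0 → a
o(14): 11·14+16=170≡14 → o
r(17): 11·17+16=203≡21 → v
u(20): 11·20+16=236≡2 → c
h(7): 11·7+16=93≡15 → p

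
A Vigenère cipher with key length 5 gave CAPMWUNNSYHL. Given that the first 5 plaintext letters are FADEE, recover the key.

Subtract each crib letter from the matching ciphertext letter (mod 26):
C(2)−F(5)=-3≡23 → X
A(0)−A(0)=0 → A
P(15)−D(3)=12 → M
M(12)−E(4)=8 → I
W(22)−E(4)=18 → S

XAMIS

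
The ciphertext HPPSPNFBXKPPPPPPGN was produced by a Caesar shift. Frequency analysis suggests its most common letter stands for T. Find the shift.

The most frequent ciphertext letter is P (appears 9 times).
P is position 15; T is position 19.
Shift = -4≡22.

22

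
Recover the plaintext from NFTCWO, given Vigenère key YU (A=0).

Repeat the key across the ciphertext: YUYUYU
N(13)−Y(24): -11≡15 → P
F(5)−U(20): -15≡11 → L
T(19)−Y(24): -5≡21 → V
C(2)−U(20): -18≡8 → I
W(22)−Y(24): -2≡24 → Y
O(14)−U(20): -6≡20 → U

PLVIYU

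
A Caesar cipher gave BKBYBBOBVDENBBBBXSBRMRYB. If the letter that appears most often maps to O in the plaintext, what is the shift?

The most frequent ciphertext letter is B (appears 11 times).
B is position 1; O is position 14.
Shift = -13≡13.

13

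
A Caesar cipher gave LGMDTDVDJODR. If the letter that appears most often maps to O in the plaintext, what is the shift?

15

The most frequent ciphertext letter is D (appears 4 times).
D is position 3; O is position 14.
Shift = -11≡15.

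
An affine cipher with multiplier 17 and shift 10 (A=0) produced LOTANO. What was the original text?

The inverse of 17 mod 26 is 23, since 17·23=391≡1. Apply D(y)=23·(y−10) mod 26:
L(11): 23·(11−10)=23 → X
O(14): 23·(14−10)=92≡14 → O
T(19): 23·(19−10)=207≡25 → Z
A(0): 23·(0−10)=-230≡4 → E
N(13): 23·(13−10)=69≡17 → R
O(14): 23·(14−10)=92≡14 → O

XOZERO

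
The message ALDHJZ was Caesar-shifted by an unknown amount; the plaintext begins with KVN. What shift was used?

16

From the crib: A(0)−K(10)=-10≡16, so the shift is 16.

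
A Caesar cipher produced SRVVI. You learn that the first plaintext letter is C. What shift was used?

16

From the crib: S(18)−C(2)=16, so the shift is 16.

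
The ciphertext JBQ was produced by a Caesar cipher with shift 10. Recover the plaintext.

ZRG

J(9): 9−10=-1≡25 → Z
B(1): 1−10=-9≡17 → R
Q(16): 16−10=6 → G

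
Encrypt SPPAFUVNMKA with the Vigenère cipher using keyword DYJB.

Repeat the key across the message: DYJBDYJBDYJ
S(18)+D(3): 21 → V
P(15)+Y(24): 39≡13 → N
P(15)+J(9): 24 → Y
A(0)+B(1): 1 → B
F(5)+D(3): 8 → I
U(20)+Y(24): 44≡18 → S
V(21)+J(9): 30≡4 → E
N(13)+B(1): 14 → O
M(12)+D(3): 15 → P
K(10)+Y(24): 34≡8 → I
A(0)+J(9): 9 → J

VNYBISEOPIJ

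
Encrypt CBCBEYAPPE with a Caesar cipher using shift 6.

C(2): 2+6=8 → I
B(1): 1+6=7 → H
C(2): 2+6=8 → I
B(1): 1+6=7 → H
E(4): 4+6=10 → K
Y(24): 24+6=30≡4 → E
A(0): 0+6=6 → G
P(15): 15+6=21 → V
P(15): 15+6=21 → V
E(4): 4+6=10 → K

IHIHKEGVVK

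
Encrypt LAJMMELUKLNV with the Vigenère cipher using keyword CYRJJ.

Repeat the key across the message: CYRJJCYRJJCY
L(11)+C(2): 13 → N
A(0)+Y(24): 24 → Y
J(9)+R(17): 26≡0 → A
M(12)+J(9): 21 → V
M(12)+J(9): 21 → V
E(4)+C(2): 6 → G
L(11)+Y(24): 35≡9 → J
U(20)+R(17): 37≡11 → L
K(10)+J(9): 19 → T
L(11)+J(9): 20 → U
N(13)+C(2): 15 → P
V(21)+Y(24): 45≡19 → T

NYAVVGJLTUPT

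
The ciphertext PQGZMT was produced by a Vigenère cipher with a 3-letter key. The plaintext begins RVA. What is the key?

Subtract each crib letter from the matching ciphertext letter (mod 26):
P(15)−R(17)=-2≡24 → Y
Q(16)−V(21)=-5≡21 → V
G(6)−A(0)=6 → G

YVG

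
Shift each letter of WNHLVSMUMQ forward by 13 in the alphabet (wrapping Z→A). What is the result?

JAUYIFZHZD

W(22): 22+13=35≡9 → J
N(13): 13+13=26≡0 → A
H(7): 7+13=20 → U
L(11): 11+13=24 → Y
V(21): 21+13=34≡8 → I
S(18): 18+13=31≡5 → F
M(12): 12+13=25 → Z
U(20): 20+13=33≡7 → H
M(12): 12+13=25 → Z
Q(16): 16+13=29≡3 → D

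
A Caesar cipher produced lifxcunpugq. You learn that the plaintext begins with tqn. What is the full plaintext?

tqnfkcvxcoy

From the crib: l(11)−t(19)=-8≡18, so the shift is 18.
Subtract 18 from each ciphertext letter:
l(11): 11−18=-7≡19 → t
i(8): 8−18=-10≡16 → q
f(5): 5−18=-13≡13 → n
x(23): 23−18=5 → f
c(2): 2−18=-16≡10 → k
u(20): 20−18=2 → c
n(13): 13−18=-5≡21 → v
p(15): 15−18=-3≡23 → x
u(20): 20−18=2 → c
g(6): 6−18=-12≡14 → o
q(16): 16−18=-2≡24 → y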